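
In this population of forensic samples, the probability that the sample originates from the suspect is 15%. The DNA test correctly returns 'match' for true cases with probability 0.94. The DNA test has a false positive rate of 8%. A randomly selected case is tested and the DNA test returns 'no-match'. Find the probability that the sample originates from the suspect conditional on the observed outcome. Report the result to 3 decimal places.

Let H be the event that the sample originates from the suspect. P(H) = 0.15, so P(¬H) = 0.85. With E the 'no-match' result, P(E|H) = 0.06 and P(E|¬H) = 0.92.
P(E) = 0.06·0.15 + 0.92·0.85 = 0.0090000 + 0.78200 = 0.79100.
By Bayes' theorem, P(H|E) = 0.0090000 / 0.79100 = 0.011.

P(H | E) ≈ 0.011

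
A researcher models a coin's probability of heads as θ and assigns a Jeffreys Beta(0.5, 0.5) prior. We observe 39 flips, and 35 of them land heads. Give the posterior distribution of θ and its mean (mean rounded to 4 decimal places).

Posterior: Beta(35.5, 4.5); mean ≈ 0.8875

Observing 35 successes and 4 failures updates Beta(0.5, 0.5) by adding the success and failure counts to the two shape parameters: α = 0.5+35 = 35.5, β = 0.5+4 = 4.5.
E[θ | data] = 35.5/(35.5+4.5) = 0.8875.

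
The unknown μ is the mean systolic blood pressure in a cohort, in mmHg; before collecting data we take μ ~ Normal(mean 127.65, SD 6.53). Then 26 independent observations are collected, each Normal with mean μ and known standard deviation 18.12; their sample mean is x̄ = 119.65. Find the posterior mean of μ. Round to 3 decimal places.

With known σ, the Normal prior is conjugate. Weight on the data is w = (n/σ²)/(n/σ² + 1/τ₀²) = 0.0791876/(0.0791876+0.0234517) = 0.77151.
Posterior mean = w·x̄ + (1−w)·μ₀ = 0.77151·119.65 + 0.22849·127.65 = 121.478.

Posterior mean ≈ 121.478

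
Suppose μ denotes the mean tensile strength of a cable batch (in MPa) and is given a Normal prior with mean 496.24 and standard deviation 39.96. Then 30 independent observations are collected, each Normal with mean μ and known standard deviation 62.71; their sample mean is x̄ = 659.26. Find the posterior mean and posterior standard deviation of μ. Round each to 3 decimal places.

Prior precision 1/τ₀² = 1/39.96² = 0.00062625; data precision n/σ² = 30/62.71² = 0.00762865.
Posterior precision = 0.00062625 + 0.00762865 = 0.00825490, giving posterior SD = 1/√0.00825490 = 11.006.
Posterior mean = (0.00062625·496.24 + 0.00762865·659.26) / 0.00825490 = 646.893.

Posterior mean ≈ 646.893; posterior SD ≈ 11.006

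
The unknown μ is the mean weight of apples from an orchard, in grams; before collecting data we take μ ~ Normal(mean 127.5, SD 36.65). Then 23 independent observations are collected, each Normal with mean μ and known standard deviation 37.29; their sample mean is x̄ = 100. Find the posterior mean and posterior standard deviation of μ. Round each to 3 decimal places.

With known σ, the Normal prior is conjugate. Weight on the data is w = (n/σ²)/(n/σ² + 1/τ₀²) = 0.0165403/(0.0165403+0.00074448) = 0.95693.
Posterior mean = w·x̄ + (1−w)·μ₀ = 0.95693·100 + 0.043071·127.5 = 101.184. Posterior variance = 1/(0.0165403+0.00074448) = 57.8544, so SD = 7.606.

Posterior mean ≈ 101.184; posterior SD ≈ 7.606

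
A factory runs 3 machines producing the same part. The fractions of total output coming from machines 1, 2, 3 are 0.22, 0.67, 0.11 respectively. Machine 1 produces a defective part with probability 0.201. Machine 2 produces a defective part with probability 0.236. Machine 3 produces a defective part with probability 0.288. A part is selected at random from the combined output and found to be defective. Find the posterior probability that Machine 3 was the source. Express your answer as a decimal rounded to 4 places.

P(defective|M1) = 0.201; P(defective|M2) = 0.236; P(defective|M3) = 0.288.
Prior × likelihood for each source: 0.22·0.201=0.04422, 0.67·0.236=0.1581, 0.11·0.288=0.03168. Summing gives P(defective) = 0.23402.
P(Machine 3 | defective) = 0.03168 / 0.23402 = 0.1354.

Posterior probability ≈ 0.1354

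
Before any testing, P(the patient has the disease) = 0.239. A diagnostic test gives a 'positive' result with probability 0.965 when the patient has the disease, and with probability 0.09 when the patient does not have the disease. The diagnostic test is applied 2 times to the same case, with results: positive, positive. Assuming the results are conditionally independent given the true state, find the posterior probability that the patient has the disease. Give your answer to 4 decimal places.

Posterior P(H) ≈ 0.9731

With H the event that the patient has the disease, the joint likelihood of the observed sequence is P(data|H) = 0.965·0.965 = 0.93122 and P(data|¬H) = 0.09·0.09 = 0.0081000.
Bayes: P(H|data) = 0.239·0.93122 / (0.239·0.93122 + 0.761·0.0081000) = 0.22256/0.22873 = 0.9731.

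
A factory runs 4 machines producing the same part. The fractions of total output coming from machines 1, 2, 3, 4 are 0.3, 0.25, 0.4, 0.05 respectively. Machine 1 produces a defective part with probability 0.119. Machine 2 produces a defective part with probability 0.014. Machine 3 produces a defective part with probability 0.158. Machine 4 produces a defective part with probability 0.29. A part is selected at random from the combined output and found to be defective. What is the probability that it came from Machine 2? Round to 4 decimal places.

Posterior probability ≈ 0.0299

Tabulate prior·likelihood by source: [1] prior 0.3, lik 0.119, product 0.03570; [2] prior 0.25, lik 0.014, product 0.003500; [3] prior 0.4, lik 0.158, product 0.06320; [4] prior 0.05, lik 0.29, product 0.01450.
Normalizing constant = 0.11690; the posterior for Machine 2 is its product over the sum, 0.003500/0.11690 = 0.0299.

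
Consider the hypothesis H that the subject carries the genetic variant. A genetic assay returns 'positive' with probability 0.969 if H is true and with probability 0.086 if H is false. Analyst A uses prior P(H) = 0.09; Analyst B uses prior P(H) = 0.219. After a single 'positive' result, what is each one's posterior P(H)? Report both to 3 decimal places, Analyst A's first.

Analyst A: 0.527; Analyst B: 0.760

P('+'|H) = 0.969, P('+'|¬H) = 0.086.
Analyst A: numerator 0.969·0.09 = 0.087210; evidence = 0.087210+0.086·0.91 = 0.16547; posterior = 0.527.
Analyst B: numerator 0.969·0.219 = 0.21221; evidence = 0.21221+0.086·0.781 = 0.27938; posterior = 0.760.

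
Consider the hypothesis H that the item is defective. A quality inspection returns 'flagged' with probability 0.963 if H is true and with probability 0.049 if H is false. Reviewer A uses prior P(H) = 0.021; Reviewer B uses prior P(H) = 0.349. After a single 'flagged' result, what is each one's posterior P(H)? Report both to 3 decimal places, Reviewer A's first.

Reviewer A: 0.297; Reviewer B: 0.913

P('+'|H) = 0.963, P('+'|¬H) = 0.049.
Reviewer A: numerator 0.963·0.021 = 0.020223; evidence = 0.020223+0.049·0.979 = 0.068194; posterior = 0.297.
Reviewer B: numerator 0.963·0.349 = 0.33609; evidence = 0.33609+0.049·0.651 = 0.36799; posterior = 0.913.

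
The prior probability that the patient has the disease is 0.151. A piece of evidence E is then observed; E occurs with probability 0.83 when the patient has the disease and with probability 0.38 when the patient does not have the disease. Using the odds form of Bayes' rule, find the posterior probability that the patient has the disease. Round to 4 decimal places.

Posterior probability ≈ 0.2798

Prior odds = 0.151/(1−0.151) = 0.17786. In log-odds, ln(0.17786) = -1.7268.
Add log likelihood ratio: ln(2.1842) = 0.78125.
Posterior log-odds = -0.94552, so posterior odds = exp(-0.94552) = 0.38848. Converting, P(H|E) = 0.38848/1.3885 = 0.2798.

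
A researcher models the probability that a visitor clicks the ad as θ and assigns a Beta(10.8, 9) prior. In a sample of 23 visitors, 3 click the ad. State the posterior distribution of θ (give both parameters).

Posterior: Beta(13.8, 29)

The binomial likelihood is conjugate to the Beta prior: with 3 successes and 20 failures, the posterior is Beta(10.8+3, 9+20) = Beta(13.8, 29).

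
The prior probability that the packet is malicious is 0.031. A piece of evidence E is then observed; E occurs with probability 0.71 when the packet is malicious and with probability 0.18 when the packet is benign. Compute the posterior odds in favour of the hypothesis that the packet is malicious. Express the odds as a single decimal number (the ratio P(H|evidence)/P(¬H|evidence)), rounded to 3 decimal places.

Posterior odds ≈ 0.126

Prior odds = 0.031/(1−0.031) = 0.031992. In log-odds, ln(0.031992) = -3.4423.
Add log likelihood ratio: ln(3.9444) = 1.3723.
Posterior log-odds = -2.0700, so posterior odds = exp(-2.0700) = 0.12619.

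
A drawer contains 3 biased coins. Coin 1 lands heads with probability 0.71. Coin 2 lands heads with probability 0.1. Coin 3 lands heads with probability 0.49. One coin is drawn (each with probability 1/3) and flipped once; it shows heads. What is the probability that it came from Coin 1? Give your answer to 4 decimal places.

Tabulate prior·likelihood by source: [1] prior 0.333333, lik 0.71, product 0.2367; [2] prior 0.333333, lik 0.1, product 0.03333; [3] prior 0.333333, lik 0.49, product 0.1633.
Normalizing constant = 0.43333; the posterior for Coin 1 is its product over the sum, 0.2367/0.43333 = 0.5462.

Posterior probability ≈ 0.5462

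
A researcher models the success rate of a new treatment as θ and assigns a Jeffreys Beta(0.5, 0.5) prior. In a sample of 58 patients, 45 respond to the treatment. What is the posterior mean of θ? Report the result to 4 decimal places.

Observing 45 successes and 13 failures updates Beta(0.5, 0.5) by adding the success and failure counts to the two shape parameters: α = 0.5+45 = 45.5, β = 0.5+13 = 13.5.
Posterior mean = α/(α+β) = 45.5/59 = 0.7712.

Posterior mean ≈ 0.7712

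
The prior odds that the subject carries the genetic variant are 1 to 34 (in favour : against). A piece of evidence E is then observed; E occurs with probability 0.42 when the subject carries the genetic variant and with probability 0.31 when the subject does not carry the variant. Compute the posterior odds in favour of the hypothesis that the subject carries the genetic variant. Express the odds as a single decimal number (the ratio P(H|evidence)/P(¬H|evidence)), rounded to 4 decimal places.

Prior odds = 1/34 = 0.029412. In log-odds, ln(0.029412) = -3.5264.
Add log likelihood ratio: ln(1.3548) = 0.30368.
Posterior log-odds = -3.2227, so posterior odds = exp(-3.2227) = 0.039848.

Posterior odds ≈ 0.0398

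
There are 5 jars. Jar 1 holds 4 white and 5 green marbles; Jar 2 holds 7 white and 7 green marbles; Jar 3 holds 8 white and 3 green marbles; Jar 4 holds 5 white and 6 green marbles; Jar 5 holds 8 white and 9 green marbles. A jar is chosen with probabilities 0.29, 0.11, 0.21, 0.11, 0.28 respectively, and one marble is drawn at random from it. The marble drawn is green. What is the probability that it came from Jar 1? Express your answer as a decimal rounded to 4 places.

Posterior probability ≈ 0.3345

P(green|Jar 1) = 0.5556; P(green|Jar 2) = 0.5; P(green|Jar 3) = 0.2727; P(green|Jar 4) = 0.5455; P(green|Jar 5) = 0.5294.
Prior × likelihood for each source: 0.29·0.5556=0.1611, 0.11·0.5=0.05500, 0.21·0.2727=0.05727, 0.11·0.5455=0.06000, 0.28·0.5294=0.1482. Summing gives P(green) = 0.48162.
P(Jar 1 | green) = 0.1611 / 0.48162 = 0.3345.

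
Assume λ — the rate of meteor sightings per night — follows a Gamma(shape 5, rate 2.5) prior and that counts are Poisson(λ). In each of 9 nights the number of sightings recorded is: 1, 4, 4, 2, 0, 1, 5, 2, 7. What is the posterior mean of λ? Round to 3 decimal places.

Posterior mean ≈ 2.696

Total count ∑xᵢ = 26 over n = 9 nights.
Gamma is conjugate to the Poisson likelihood: posterior is Gamma(shape = 5+26 = 31, rate = 2.5+9 = 11.5).
Posterior mean = shape/rate = 31/11.5 = 2.696.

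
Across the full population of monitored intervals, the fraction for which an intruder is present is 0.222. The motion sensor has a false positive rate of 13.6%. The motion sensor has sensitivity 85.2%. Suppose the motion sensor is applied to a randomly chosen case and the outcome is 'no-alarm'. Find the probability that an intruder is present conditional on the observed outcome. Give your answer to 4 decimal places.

P(H | E) ≈ 0.0466

Write H for 'an intruder is present'. Prior odds H:¬H = 0.222/0.778 = 0.28535. For the 'no-alarm' outcome, the likelihood ratio is 0.148/0.864 = 0.17130.
Posterior odds = 0.28535 × 0.17130 = 0.048879, so P(H|E) = 0.048879/(1+0.048879) = 0.0466.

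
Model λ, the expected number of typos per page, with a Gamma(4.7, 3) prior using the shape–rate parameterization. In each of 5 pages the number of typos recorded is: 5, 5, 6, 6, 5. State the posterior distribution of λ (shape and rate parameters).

The Poisson likelihood adds the total count to the shape and the number of exposure periods to the rate. Here ∑xᵢ = 27 and n = 5, so shape 4.7→31.7 and rate 3→8.

Posterior: Gamma(shape=31.7, rate=8)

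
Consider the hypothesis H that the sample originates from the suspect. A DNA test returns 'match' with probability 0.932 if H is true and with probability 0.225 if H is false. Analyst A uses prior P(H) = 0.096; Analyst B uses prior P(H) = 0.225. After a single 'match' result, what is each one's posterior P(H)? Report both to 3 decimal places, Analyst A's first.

The likelihood ratio for a 'match' result is 0.932/0.225 = 4.1422.
Analyst A: prior odds 0.096/0.904 = 0.10619; posterior odds 0.43988; posterior probability 0.305.
Analyst B: prior odds 0.225/0.775 = 0.29032; posterior odds 1.2026; posterior probability 0.546.

Analyst A: 0.305; Analyst B: 0.546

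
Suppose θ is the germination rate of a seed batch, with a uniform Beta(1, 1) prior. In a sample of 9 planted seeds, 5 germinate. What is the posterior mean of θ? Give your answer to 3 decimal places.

The binomial likelihood is conjugate to the Beta prior: with 5 successes and 4 failures, the posterior is Beta(1+5, 1+4) = Beta(6, 5).
E[θ | data] = 6/(6+5) = 0.545.

Posterior mean ≈ 0.545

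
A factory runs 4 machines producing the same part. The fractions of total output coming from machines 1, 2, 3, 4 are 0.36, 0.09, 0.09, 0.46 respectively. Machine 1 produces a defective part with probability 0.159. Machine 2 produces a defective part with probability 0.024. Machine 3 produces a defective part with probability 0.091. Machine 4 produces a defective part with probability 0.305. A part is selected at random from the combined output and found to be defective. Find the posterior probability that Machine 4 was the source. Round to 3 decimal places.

P(defective|M1) = 0.159; P(defective|M2) = 0.024; P(defective|M3) = 0.091; P(defective|M4) = 0.305.
Prior × likelihood for each source: 0.36·0.159=0.05724, 0.09·0.024=0.002160, 0.09·0.091=0.008190, 0.46·0.305=0.1403. Summing gives P(defective) = 0.20789.
P(Machine 4 | defective) = 0.1403 / 0.20789 = 0.675.

Posterior probability ≈ 0.675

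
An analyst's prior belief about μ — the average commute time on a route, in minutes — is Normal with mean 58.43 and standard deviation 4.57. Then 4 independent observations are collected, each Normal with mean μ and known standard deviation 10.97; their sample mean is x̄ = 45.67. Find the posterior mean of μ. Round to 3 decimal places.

Posterior mean ≈ 53.202

Prior precision 1/τ₀² = 1/4.57² = 0.0478815; data precision n/σ² = 4/10.97² = 0.0332389.
Posterior precision = 0.0478815 + 0.0332389 = 0.0811204.
Posterior mean = (0.0478815·58.43 + 0.0332389·45.67) / 0.0811204 = 53.202.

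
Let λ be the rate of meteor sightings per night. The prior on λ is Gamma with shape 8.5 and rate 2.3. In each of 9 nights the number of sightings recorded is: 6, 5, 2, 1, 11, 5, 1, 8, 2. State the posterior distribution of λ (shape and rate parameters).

Posterior: Gamma(shape=49.5, rate=11.3)

Total count ∑xᵢ = 41 over n = 9 nights.
Gamma is conjugate to the Poisson likelihood: posterior is Gamma(shape = 8.5+41 = 49.5, rate = 2.3+9 = 11.3).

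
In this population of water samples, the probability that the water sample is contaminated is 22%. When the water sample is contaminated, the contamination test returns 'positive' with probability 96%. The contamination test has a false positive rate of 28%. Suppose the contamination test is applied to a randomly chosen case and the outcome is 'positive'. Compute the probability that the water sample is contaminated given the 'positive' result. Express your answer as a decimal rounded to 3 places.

P(H | E) ≈ 0.492

Write H for 'the water sample is contaminated'. Prior odds H:¬H = 0.22/0.78 = 0.28205. For the 'positive' outcome, the likelihood ratio is 0.96/0.28 = 3.4286.
Posterior odds = 0.28205 × 3.4286 = 0.96703, so P(H|E) = 0.96703/(1+0.96703) = 0.492.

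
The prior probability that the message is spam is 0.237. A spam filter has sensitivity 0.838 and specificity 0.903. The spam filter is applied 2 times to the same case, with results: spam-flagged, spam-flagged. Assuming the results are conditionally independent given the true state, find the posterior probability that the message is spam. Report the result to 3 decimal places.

With H the event that the message is spam, the joint likelihood of the observed sequence is P(data|H) = 0.838·0.838 = 0.70224 and P(data|¬H) = 0.097·0.097 = 0.0094090.
Bayes: P(H|data) = 0.237·0.70224 / (0.237·0.70224 + 0.763·0.0094090) = 0.16643/0.17361 = 0.9586.

Posterior P(H) ≈ 0.959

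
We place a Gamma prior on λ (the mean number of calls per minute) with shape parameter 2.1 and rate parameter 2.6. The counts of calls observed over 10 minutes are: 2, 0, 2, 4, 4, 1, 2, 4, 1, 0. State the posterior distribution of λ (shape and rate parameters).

Posterior: Gamma(shape=22.1, rate=12.6)

Total count ∑xᵢ = 20 over n = 10 minutes.
Gamma is conjugate to the Poisson likelihood: posterior is Gamma(shape = 2.1+20 = 22.1, rate = 2.6+10 = 12.6).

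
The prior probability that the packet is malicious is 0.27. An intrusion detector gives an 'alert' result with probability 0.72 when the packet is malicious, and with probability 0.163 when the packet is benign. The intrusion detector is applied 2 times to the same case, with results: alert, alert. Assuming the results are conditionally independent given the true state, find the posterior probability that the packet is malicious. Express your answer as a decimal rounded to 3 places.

Let H be the event that the packet is malicious; start with P(H) = 0.27. P('alert'|H) = 0.72, P('alert'|¬H) = 0.163.
Update on result 1 ('alert'): P(H) ← 0.72·0.2700 / (0.72·0.2700 + 0.163·0.7300) = 0.19440/0.31339 = 0.6203.
Update on result 2 ('alert'): P(H) ← 0.72·0.6203 / (0.72·0.6203 + 0.163·0.3797) = 0.44663/0.50851 = 0.8783.

Posterior P(H) ≈ 0.878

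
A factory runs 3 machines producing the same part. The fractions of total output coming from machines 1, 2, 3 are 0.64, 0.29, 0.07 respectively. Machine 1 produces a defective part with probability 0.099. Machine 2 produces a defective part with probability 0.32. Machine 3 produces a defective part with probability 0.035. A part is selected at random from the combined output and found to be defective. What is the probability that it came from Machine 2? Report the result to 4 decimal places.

Posterior probability ≈ 0.5851

Tabulate prior·likelihood by source: [1] prior 0.64, lik 0.099, product 0.06336; [2] prior 0.29, lik 0.32, product 0.09280; [3] prior 0.07, lik 0.035, product 0.002450.
Normalizing constant = 0.15861; the posterior for Machine 2 is its product over the sum, 0.09280/0.15861 = 0.5851.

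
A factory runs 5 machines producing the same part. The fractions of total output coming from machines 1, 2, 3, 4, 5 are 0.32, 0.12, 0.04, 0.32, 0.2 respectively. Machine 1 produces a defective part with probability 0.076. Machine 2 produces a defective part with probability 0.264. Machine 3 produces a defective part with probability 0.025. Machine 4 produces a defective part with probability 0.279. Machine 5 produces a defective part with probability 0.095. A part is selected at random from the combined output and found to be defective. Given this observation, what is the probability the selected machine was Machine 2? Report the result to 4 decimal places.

P(defective|M1) = 0.076; P(defective|M2) = 0.264; P(defective|M3) = 0.025; P(defective|M4) = 0.279; P(defective|M5) = 0.095.
Prior × likelihood for each source: 0.32·0.076=0.02432, 0.12·0.264=0.03168, 0.04·0.025=0.001000, 0.32·0.279=0.08928, 0.2·0.095=0.01900. Summing gives P(defective) = 0.16528.
P(Machine 2 | defective) = 0.03168 / 0.16528 = 0.1917.

Posterior probability ≈ 0.1917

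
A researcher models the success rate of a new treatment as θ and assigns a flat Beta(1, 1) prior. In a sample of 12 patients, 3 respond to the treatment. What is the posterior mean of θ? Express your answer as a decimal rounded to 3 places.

Observing 3 successes and 9 failures updates Beta(1, 1) by adding the success and failure counts to the two shape parameters: α = 1+3 = 4, β = 1+9 = 10.
Posterior mean = α/(α+β) = 4/14 = 0.286.

Posterior mean ≈ 0.286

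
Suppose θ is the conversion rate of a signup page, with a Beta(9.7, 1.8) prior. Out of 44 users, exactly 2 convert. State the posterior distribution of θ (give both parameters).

Posterior: Beta(11.7, 43.8)

Observing 2 successes and 42 failures updates Beta(9.7, 1.8) by adding the success and failure counts to the two shape parameters: α = 9.7+2 = 11.7, β = 1.8+42 = 43.8.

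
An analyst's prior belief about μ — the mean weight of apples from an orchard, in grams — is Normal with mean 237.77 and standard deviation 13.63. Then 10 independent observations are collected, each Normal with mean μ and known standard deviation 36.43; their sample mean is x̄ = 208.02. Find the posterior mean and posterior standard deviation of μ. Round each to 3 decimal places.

Prior precision 1/τ₀² = 1/13.63² = 0.00538280; data precision n/σ² = 10/36.43² = 0.00753497.
Posterior precision = 0.00538280 + 0.00753497 = 0.0129178, giving posterior SD = 1/√0.0129178 = 8.798.
Posterior mean = (0.00538280·237.77 + 0.00753497·208.02) / 0.0129178 = 220.417.

Posterior mean ≈ 220.417; posterior SD ≈ 8.798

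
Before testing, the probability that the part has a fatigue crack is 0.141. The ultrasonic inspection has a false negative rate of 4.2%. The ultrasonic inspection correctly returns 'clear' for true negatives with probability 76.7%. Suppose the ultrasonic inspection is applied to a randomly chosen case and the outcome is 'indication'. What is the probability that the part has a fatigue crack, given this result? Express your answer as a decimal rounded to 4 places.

Let H be the event that the part has a fatigue crack. P(H) = 0.141, so P(¬H) = 0.859. With E the 'indication' result, P(E|H) = 0.958 and P(E|¬H) = 0.233.
P(E) = 0.958·0.141 + 0.233·0.859 = 0.13508 + 0.20015 = 0.33522.
By Bayes' theorem, P(H|E) = 0.13508 / 0.33522 = 0.4029.

P(H | E) ≈ 0.4029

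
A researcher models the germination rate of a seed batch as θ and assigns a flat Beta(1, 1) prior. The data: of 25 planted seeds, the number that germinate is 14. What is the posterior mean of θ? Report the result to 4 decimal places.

Posterior mean ≈ 0.5556

Observing 14 successes and 11 failures updates Beta(1, 1) by adding the success and failure counts to the two shape parameters: α = 1+14 = 15, β = 1+11 = 12.
E[θ | data] = 15/(15+12) = 0.5556.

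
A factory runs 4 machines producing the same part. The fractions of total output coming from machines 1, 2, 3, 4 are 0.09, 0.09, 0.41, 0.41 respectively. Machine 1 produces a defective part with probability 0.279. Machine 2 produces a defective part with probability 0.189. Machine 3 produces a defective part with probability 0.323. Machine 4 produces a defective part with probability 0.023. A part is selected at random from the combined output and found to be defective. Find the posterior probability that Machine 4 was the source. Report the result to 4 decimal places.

P(defective|M1) = 0.279; P(defective|M2) = 0.189; P(defective|M3) = 0.323; P(defective|M4) = 0.023.
Prior × likelihood for each source: 0.09·0.279=0.02511, 0.09·0.189=0.01701, 0.41·0.323=0.1324, 0.41·0.023=0.009430. Summing gives P(defective) = 0.18398.
P(Machine 4 | defective) = 0.009430 / 0.18398 = 0.0513.

Posterior probability ≈ 0.0513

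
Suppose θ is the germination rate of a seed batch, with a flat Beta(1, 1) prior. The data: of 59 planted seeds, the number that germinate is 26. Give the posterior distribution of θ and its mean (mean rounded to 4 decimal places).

Posterior: Beta(27, 34); mean ≈ 0.4426

Observing 26 successes and 33 failures updates Beta(1, 1) by adding the success and failure counts to the two shape parameters: α = 1+26 = 27, β = 1+33 = 34.
Posterior mean = α/(α+β) = 27/61 = 0.4426.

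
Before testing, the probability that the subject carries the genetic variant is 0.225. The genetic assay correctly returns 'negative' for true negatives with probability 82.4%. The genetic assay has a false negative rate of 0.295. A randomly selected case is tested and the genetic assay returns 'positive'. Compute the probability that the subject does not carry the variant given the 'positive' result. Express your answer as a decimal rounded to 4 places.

P(¬H | E) ≈ 0.4623

Write H for 'the subject carries the genetic variant'. Prior odds H:¬H = 0.225/0.775 = 0.29032. For the 'positive' outcome, the likelihood ratio is 0.705/0.176 = 4.0057.
Posterior odds = 0.29032 × 4.0057 = 1.1629, so P(H|E) = 1.1629/(1+1.1629) = 0.5377. Then P(¬H|E) = 1 − 0.5377 = 0.4623.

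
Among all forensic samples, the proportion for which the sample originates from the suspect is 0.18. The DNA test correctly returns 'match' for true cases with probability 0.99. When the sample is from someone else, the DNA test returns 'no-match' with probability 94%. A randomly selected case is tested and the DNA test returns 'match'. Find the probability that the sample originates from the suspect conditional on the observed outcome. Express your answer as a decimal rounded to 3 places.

P(H | E) ≈ 0.784

Let H be the event that the sample originates from the suspect. P(H) = 0.18, so P(¬H) = 0.82. With E the 'match' result, P(E|H) = 0.99 and P(E|¬H) = 0.06.
P(E) = 0.99·0.18 + 0.06·0.82 = 0.17820 + 0.049200 = 0.22740.
By Bayes' theorem, P(H|E) = 0.17820 / 0.22740 = 0.784.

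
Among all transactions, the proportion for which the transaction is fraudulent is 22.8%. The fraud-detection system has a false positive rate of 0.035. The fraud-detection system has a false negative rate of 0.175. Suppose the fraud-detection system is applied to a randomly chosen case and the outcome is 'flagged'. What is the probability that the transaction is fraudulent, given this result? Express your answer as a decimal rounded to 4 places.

P(H | E) ≈ 0.8744

Let H be the event that the transaction is fraudulent. P(H) = 0.228, so P(¬H) = 0.772. With E the 'flagged' result, P(E|H) = 0.825 and P(E|¬H) = 0.035.
P(E) = 0.825·0.228 + 0.035·0.772 = 0.18810 + 0.027020 = 0.21512.
By Bayes' theorem, P(H|E) = 0.18810 / 0.21512 = 0.8744.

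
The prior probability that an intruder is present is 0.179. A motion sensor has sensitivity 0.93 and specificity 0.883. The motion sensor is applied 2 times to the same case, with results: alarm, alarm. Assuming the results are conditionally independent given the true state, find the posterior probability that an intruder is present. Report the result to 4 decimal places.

Posterior P(H) ≈ 0.9323

With H the event that an intruder is present, the joint likelihood of the observed sequence is P(data|H) = 0.93·0.93 = 0.86490 and P(data|¬H) = 0.117·0.117 = 0.013689.
Bayes: P(H|data) = 0.179·0.86490 / (0.179·0.86490 + 0.821·0.013689) = 0.15482/0.16606 = 0.9323.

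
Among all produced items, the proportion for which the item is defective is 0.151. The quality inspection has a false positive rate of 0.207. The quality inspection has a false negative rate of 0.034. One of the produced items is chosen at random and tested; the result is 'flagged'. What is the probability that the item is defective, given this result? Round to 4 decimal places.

Write H for 'the item is defective'. Prior odds H:¬H = 0.151/0.849 = 0.17786. For the 'flagged' outcome, the likelihood ratio is 0.966/0.207 = 4.6667.
Posterior odds = 0.17786 × 4.6667 = 0.83000, so P(H|E) = 0.83000/(1+0.83000) = 0.4536.

P(H | E) ≈ 0.4536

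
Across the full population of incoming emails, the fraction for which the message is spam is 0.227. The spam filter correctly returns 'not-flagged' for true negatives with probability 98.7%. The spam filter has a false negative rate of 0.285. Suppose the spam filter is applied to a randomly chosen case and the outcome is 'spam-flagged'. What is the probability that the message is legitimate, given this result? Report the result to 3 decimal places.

Let H be the event that the message is spam. P(H) = 0.227, so P(¬H) = 0.773. With E the 'spam-flagged' result, P(E|H) = 0.715 and P(E|¬H) = 0.013.
P(E) = 0.715·0.227 + 0.013·0.773 = 0.16231 + 0.010049 = 0.17235.
By Bayes' theorem, P(H|E) = 0.16231 / 0.17235 = 0.942. Hence P(¬H|E) = 1 − 0.942 = 0.058.

P(¬H | E) ≈ 0.058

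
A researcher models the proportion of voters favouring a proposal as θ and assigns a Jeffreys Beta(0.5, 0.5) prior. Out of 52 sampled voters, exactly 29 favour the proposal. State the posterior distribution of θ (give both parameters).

Posterior: Beta(29.5, 23.5)

The binomial likelihood is conjugate to the Beta prior: with 29 successes and 23 failures, the posterior is Beta(0.5+29, 0.5+23) = Beta(29.5, 23.5).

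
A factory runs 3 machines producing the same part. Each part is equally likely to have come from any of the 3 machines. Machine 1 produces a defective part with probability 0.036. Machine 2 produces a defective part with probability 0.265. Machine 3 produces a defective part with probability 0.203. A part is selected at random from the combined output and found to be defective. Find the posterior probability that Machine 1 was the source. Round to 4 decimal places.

Posterior probability ≈ 0.0714

P(defective|M1) = 0.036; P(defective|M2) = 0.265; P(defective|M3) = 0.203.
Prior × likelihood for each source: 0.333333·0.036=0.01200, 0.333333·0.265=0.08833, 0.333333·0.203=0.06767. Summing gives P(defective) = 0.16800.
P(Machine 1 | defective) = 0.01200 / 0.16800 = 0.0714.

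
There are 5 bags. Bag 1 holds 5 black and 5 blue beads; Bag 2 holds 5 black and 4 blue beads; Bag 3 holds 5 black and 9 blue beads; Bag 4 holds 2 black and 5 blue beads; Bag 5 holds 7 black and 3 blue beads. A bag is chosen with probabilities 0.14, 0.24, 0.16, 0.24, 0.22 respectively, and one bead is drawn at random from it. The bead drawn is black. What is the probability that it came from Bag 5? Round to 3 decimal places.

Posterior probability ≈ 0.319

Tabulate prior·likelihood by source: [1] prior 0.14, lik 0.5, product 0.07000; [2] prior 0.24, lik 0.5556, product 0.1333; [3] prior 0.16, lik 0.3571, product 0.05714; [4] prior 0.24, lik 0.2857, product 0.06857; [5] prior 0.22, lik 0.7, product 0.1540.
Normalizing constant = 0.48305; the posterior for Bag 5 is its product over the sum, 0.1540/0.48305 = 0.319.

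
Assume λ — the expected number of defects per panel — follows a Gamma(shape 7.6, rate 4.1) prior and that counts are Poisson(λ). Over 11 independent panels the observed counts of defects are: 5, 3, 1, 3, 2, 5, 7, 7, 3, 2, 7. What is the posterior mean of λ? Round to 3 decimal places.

Total count ∑xᵢ = 45 over n = 11 panels.
Gamma is conjugate to the Poisson likelihood: posterior is Gamma(shape = 7.6+45 = 52.6, rate = 4.1+11 = 15.1).
E[λ | data] = 52.6/15.1 = 3.483.

Posterior mean ≈ 3.483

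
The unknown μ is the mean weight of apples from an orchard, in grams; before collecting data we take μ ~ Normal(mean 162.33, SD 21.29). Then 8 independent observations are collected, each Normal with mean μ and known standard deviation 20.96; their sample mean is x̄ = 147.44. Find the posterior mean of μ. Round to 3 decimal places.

Posterior mean ≈ 149.049

With known σ, the Normal prior is conjugate. Weight on the data is w = (n/σ²)/(n/σ² + 1/τ₀²) = 0.0182099/(0.0182099+0.00220622) = 0.89194.
Posterior mean = w·x̄ + (1−w)·μ₀ = 0.89194·147.44 + 0.10806·162.33 = 149.049.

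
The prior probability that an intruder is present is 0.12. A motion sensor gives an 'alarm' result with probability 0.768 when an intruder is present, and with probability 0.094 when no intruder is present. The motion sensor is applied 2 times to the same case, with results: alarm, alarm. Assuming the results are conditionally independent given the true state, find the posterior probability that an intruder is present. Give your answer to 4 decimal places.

Posterior P(H) ≈ 0.9010

With H the event that an intruder is present, the joint likelihood of the observed sequence is P(data|H) = 0.768·0.768 = 0.58982 and P(data|¬H) = 0.094·0.094 = 0.0088360.
Bayes: P(H|data) = 0.12·0.58982 / (0.12·0.58982 + 0.88·0.0088360) = 0.070779/0.078555 = 0.9010.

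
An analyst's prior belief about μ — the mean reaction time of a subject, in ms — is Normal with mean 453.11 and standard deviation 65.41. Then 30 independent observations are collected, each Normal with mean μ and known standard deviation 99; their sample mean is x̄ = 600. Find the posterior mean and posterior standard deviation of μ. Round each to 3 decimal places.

Posterior mean ≈ 589.579; posterior SD ≈ 17.422

Prior precision 1/τ₀² = 1/65.41² = 0.00023373; data precision n/σ² = 30/99² = 0.00306091.
Posterior precision = 0.00023373 + 0.00306091 = 0.00329464, giving posterior SD = 1/√0.00329464 = 17.422.
Posterior mean = (0.00023373·453.11 + 0.00306091·600) / 0.00329464 = 589.579.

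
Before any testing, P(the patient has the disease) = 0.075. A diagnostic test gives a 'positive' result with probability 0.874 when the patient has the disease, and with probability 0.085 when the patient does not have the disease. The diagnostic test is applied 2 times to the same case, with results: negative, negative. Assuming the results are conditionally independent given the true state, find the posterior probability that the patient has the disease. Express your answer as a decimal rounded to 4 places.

Posterior P(H) ≈ 0.0015

With H the event that the patient has the disease, the joint likelihood of the observed sequence is P(data|H) = 0.126·0.126 = 0.015876 and P(data|¬H) = 0.915·0.915 = 0.83723.
Bayes: P(H|data) = 0.075·0.015876 / (0.075·0.015876 + 0.925·0.83723) = 0.0011907/0.77562 = 0.0015.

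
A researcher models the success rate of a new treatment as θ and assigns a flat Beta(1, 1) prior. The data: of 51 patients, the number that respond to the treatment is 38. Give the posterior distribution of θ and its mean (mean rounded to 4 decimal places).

The binomial likelihood is conjugate to the Beta prior: with 38 successes and 13 failures, the posterior is Beta(1+38, 1+13) = Beta(39, 14).
E[θ | data] = 39/(39+14) = 0.7358.

Posterior: Beta(39, 14); mean ≈ 0.7358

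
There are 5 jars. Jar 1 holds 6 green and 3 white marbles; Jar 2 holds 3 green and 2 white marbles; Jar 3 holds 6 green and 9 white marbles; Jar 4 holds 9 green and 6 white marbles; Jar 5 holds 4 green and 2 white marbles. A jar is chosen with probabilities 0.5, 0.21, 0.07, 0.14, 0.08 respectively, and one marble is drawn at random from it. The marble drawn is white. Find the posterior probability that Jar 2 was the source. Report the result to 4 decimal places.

Posterior probability ≈ 0.2238

Tabulate prior·likelihood by source: [1] prior 0.5, lik 0.3333, product 0.1667; [2] prior 0.21, lik 0.4, product 0.08400; [3] prior 0.07, lik 0.6, product 0.04200; [4] prior 0.14, lik 0.4, product 0.05600; [5] prior 0.08, lik 0.3333, product 0.02667.
Normalizing constant = 0.37533; the posterior for Jar 2 is its product over the sum, 0.08400/0.37533 = 0.2238.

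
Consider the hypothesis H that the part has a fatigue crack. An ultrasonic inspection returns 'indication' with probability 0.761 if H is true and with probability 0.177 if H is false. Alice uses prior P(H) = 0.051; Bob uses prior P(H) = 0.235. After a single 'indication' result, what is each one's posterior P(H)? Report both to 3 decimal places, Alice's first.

Alice: 0.188; Bob: 0.569

The likelihood ratio for an 'indication' result is 0.761/0.177 = 4.2994.
Alice: prior odds 0.051/0.949 = 0.053741; posterior odds 0.23105; posterior probability 0.188.
Bob: prior odds 0.235/0.765 = 0.30719; posterior odds 1.3207; posterior probability 0.569.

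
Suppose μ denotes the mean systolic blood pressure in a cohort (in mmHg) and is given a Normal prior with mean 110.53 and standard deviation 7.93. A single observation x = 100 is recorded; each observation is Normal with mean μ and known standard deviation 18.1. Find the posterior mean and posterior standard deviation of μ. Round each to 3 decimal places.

Prior precision 1/τ₀² = 1/7.93² = 0.0159021; data precision n/σ² = 1/18.1² = 0.00305241.
Posterior precision = 0.0159021 + 0.00305241 = 0.0189545, giving posterior SD = 1/√0.0189545 = 7.263.
Posterior mean = (0.0159021·110.53 + 0.00305241·100) / 0.0189545 = 108.834.

Posterior mean ≈ 108.834; posterior SD ≈ 7.263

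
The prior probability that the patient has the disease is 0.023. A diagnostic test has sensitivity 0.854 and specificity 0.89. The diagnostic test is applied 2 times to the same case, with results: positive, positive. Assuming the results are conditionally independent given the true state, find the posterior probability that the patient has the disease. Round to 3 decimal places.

Posterior P(H) ≈ 0.587

Let H be the event that the patient has the disease; start with P(H) = 0.023. P('positive'|H) = 0.854, P('positive'|¬H) = 0.11.
Update on result 1 ('positive'): P(H) ← 0.854·0.0230 / (0.854·0.0230 + 0.11·0.9770) = 0.019642/0.12711 = 0.1545.
Update on result 2 ('positive'): P(H) ← 0.854·0.1545 / (0.854·0.1545 + 0.11·0.8455) = 0.13196/0.22497 = 0.5866.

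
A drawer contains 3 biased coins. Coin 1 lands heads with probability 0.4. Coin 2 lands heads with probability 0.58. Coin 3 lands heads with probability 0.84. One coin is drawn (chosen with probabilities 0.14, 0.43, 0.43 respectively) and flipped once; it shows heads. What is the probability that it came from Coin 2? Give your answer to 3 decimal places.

Posterior probability ≈ 0.374

Tabulate prior·likelihood by source: [1] prior 0.14, lik 0.4, product 0.05600; [2] prior 0.43, lik 0.58, product 0.2494; [3] prior 0.43, lik 0.84, product 0.3612.
Normalizing constant = 0.66660; the posterior for Coin 2 is its product over the sum, 0.2494/0.66660 = 0.374.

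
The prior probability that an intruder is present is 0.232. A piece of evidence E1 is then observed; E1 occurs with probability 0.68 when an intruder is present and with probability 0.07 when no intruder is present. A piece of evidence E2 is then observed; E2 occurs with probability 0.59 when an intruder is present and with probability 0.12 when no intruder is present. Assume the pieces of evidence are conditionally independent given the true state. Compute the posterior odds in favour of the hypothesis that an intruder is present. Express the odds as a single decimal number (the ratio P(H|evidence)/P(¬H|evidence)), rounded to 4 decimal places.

Posterior odds ≈ 14.4281

Prior odds = 0.232/(1−0.232) = 0.30208. In log-odds, ln(0.30208) = -1.1971.
Add log likelihood ratios: ln(9.7143) + ln(4.9167) = 3.8662.
Posterior log-odds = 2.6692, so posterior odds = exp(2.6692) = 14.428.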